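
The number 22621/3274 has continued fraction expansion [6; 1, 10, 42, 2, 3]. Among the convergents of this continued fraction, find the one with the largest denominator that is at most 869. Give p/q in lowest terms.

3199/463

a_0 = 6: 6/1  (≤ bound)
a_1 = 1: 7/1  (≤ bound)
a_2 = 10: 76/11  (≤ bound)
a_3 = 42: 3199/463  (≤ bound)
a_4 = 2: 6474/937  (> 869, stop)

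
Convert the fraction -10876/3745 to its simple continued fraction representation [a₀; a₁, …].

Run the Euclidean algorithm, recording each quotient:
-10876 ÷ 3745 → quotient -3, remainder 359
3745 ÷ 359 → quotient 10, remainder 155
359 ÷ 155 → quotient 2, remainder 49
155 ÷ 49 → quotient 3, remainder 8
49 ÷ 8 → quotient 6, remainder 1
8 ÷ 1 → quotient 8, remainder 0

[-3; 10, 2, 3, 6, 8]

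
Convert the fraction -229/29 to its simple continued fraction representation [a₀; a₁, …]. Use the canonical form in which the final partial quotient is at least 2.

[-8; 9, 1, 2]

-229 = -8·29 + 3, so a_0 = -8
29 = 9·3 + 2, so a_1 = 9
3 = 1·2 + 1, so a_2 = 1
2 = 2·1 + 0, so a_3 = 2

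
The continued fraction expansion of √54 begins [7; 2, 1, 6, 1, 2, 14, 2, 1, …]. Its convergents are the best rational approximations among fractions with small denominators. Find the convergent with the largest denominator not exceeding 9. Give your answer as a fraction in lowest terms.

22/3

a_0 = 7: 7/1  (≤ bound)
a_1 = 2: 15/2  (≤ bound)
a_2 = 1: 22/3  (≤ bound)
a_3 = 6: 147/20  (> 9, stop)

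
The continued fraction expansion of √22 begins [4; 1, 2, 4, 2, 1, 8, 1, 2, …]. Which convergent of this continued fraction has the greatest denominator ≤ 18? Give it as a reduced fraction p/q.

a_0 = 4: 4/1  (≤ bound)
a_1 = 1: 5/1  (≤ bound)
a_2 = 2: 14/3  (≤ bound)
a_3 = 4: 61/13  (≤ bound)
a_4 = 2: 136/29  (> 18, stop)

61/13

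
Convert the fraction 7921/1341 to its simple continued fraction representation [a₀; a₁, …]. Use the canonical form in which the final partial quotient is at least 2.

7921 ÷ 1341 → quotient 5, remainder 1216
1341 ÷ 1216 → quotient 1, remainder 125
1216 ÷ 125 → quotient 9, remainder 91
125 ÷ 91 → quotient 1, remainder 34
91 ÷ 34 → quotient 2, remainder 23
34 ÷ 23 → quotient 1, remainder 11
23 ÷ 11 → quotient 2, remainder 1
11 ÷ 1 → quotient 11, remainder 0

[5; 1, 9, 1, 2, 1, 2, 11]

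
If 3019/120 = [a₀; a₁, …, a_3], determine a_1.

6

Repeatedly divide and take the remainder:
⌊3019/120⌋ = 25, remainder 19
⌊120/19⌋ = 6, remainder 6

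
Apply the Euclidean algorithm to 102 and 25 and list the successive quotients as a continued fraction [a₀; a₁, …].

102 ÷ 25 → quotient 4, remainder 2
25 ÷ 2 → quotient 12, remainder 1
2 ÷ 1 → quotient 2, remainder 0

[4; 12, 2]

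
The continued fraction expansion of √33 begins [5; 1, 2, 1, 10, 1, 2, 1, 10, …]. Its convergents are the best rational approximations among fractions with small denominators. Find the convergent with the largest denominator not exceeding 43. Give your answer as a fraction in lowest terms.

247/43

a_0 = 5: 5/1  (≤ bound)
a_1 = 1: 6/1  (≤ bound)
a_2 = 2: 17/3  (≤ bound)
a_3 = 1: 23/4  (≤ bound)
a_4 = 10: 247/43  (≤ bound)
a_5 = 1: 270/47  (> 43, stop)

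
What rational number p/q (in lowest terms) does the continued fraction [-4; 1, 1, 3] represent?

-24/7

a_0 = -4: -4/1
a_1 = 1: -3/1
a_2 = 1: -7/2
a_3 = 3: -24/7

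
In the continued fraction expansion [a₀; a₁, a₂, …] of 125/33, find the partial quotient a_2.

Apply division with remainder until the remainder is 0:
125 ÷ 33 → quotient 3, remainder 26
33 ÷ 26 → quotient 1, remainder 7
26 ÷ 7 → quotient 3, remainder 5

3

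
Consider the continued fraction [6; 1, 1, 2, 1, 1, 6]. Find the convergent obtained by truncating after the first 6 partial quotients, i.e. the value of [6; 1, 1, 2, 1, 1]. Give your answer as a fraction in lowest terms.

Start with 1.
1 + 1/(1/1) = 1 + 1/1 = 2/1
2 + 1/(2/1) = 2 + 1/2 = 5/2
1 + 1/(5/2) = 1 + 2/5 = 7/5
1 + 1/(7/5) = 1 + 5/7 = 12/7
6 + 1/(12/7) = 6 + 7/12 = 79/12

79/12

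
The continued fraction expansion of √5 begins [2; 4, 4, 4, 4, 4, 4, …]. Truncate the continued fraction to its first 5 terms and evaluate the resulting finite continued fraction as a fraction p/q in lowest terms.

Build up convergents one term at a time:
a_0 = 2: 2/1
a_1 = 4: 9/4
a_2 = 4: 38/17
a_3 = 4: 161/72
a_4 = 4: 682/305

682/305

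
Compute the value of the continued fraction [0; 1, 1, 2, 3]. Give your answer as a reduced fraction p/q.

a_0 = 0: 0/1
a_1 = 1: 1/1
a_2 = 1: 1/2
a_3 = 2: 3/5
a_4 = 3: 10/17

10/17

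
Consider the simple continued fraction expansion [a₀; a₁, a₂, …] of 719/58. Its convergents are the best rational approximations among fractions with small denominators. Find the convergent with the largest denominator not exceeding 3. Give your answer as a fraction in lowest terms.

37/3

List convergents until the denominator exceeds the bound:
a_0 = 12: 12/1  (≤ bound)
a_1 = 2: 25/2  (≤ bound)
a_2 = 1: 37/3  (≤ bound)
a_3 = 1: 62/5  (> 3, stop)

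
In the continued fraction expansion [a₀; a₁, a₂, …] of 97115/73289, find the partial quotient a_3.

6

Repeatedly divide and take the remainder:
97115 ÷ 73289 → quotient 1, remainder 23826
73289 ÷ 23826 → quotient 3, remainder 1811
23826 ÷ 1811 → quotient 13, remainder 283
1811 ÷ 283 → quotient 6, remainder 113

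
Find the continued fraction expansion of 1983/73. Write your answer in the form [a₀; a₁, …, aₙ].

⌊1983/73⌋ = 27, remainder 12
⌊73/12⌋ = 6, remainder 1
⌊12/1⌋ = 12, remainder 0

[27; 6, 12]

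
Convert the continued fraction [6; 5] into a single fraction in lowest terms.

31/5

Work from the innermost term outward:
Start with 5.
6 + 1/(5/1) = 6 + 1/5 = 31/5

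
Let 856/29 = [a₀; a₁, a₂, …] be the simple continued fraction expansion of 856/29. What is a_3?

856 = 29·29 + 15, so a_0 = 29
29 = 1·15 + 14, so a_1 = 1
15 = 1·14 + 1, so a_2 = 1
14 = 14·1 + 0, so a_3 = 14

14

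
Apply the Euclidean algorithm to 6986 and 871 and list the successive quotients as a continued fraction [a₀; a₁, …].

[8; 48, 2, 1, 1, 3]

6986 ÷ 871 → quotient 8, remainder 18
871 ÷ 18 → quotient 48, remainder 7
18 ÷ 7 → quotient 2, remainder 4
7 ÷ 4 → quotient 1, remainder 3
4 ÷ 3 → quotient 1, remainder 1
3 ÷ 1 → quotient 3, remainder 0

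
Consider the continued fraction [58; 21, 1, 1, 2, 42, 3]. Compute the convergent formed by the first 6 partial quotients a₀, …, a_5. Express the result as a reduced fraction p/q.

265794/4579

a_0 = 58: 58/1
a_1 = 21: 1219/21
a_2 = 1: 1277/22
a_3 = 1: 2496/43
a_4 = 2: 6269/108
a_5 = 42: 265794/4579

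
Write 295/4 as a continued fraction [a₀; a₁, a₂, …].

295 ÷ 4 → quotient 73, remainder 3
4 ÷ 3 → quotient 1, remainder 1
3 ÷ 1 → quotient 3, remainder 0

[73; 1, 3]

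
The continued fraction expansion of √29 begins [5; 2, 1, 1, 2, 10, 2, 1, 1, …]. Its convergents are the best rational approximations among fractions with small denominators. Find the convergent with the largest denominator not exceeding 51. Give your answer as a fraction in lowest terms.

70/13

a_0 = 5: 5/1  (≤ bound)
a_1 = 2: 11/2  (≤ bound)
a_2 = 1: 16/3  (≤ bound)
a_3 = 1: 27/5  (≤ bound)
a_4 = 2: 70/13  (≤ bound)
a_5 = 10: 727/135  (> 51, stop)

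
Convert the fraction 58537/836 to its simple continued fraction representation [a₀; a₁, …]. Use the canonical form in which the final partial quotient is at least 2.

[70; 49, 5, 1, 2]

Run the Euclidean algorithm, recording each quotient:
⌊58537/836⌋ = 70, remainder 17
⌊836/17⌋ = 49, remainder 3
⌊17/3⌋ = 5, remainder 2
⌊3/2⌋ = 1, remainder 1
⌊2/1⌋ = 2, remainder 0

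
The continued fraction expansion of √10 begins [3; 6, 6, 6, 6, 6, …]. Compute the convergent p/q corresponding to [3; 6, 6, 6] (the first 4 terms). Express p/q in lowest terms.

Use the convergent recurrence hₖ = aₖ·hₖ₋₁ + hₖ₋₂ (and likewise for the denominators kₖ):
a_0 = 3: 3/1
a_1 = 6: 19/6
a_2 = 6: 117/37
a_3 = 6: 721/228

721/228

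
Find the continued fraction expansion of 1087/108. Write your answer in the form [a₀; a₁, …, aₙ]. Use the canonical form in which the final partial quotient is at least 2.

Run the Euclidean algorithm, recording each quotient:
⌊1087/108⌋ = 10, remainder 7
⌊108/7⌋ = 15, remainder 3
⌊7/3⌋ = 2, remainder 1
⌊3/1⌋ = 3, remainder 0

[10; 15, 2, 3]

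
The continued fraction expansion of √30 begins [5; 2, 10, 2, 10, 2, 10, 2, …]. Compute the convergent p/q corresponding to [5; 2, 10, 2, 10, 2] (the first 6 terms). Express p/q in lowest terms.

Start with 2.
10 + 1/(2/1) = 10 + 1/2 = 21/2
2 + 1/(21/2) = 2 + 2/21 = 44/21
10 + 1/(44/21) = 10 + 21/44 = 461/44
2 + 1/(461/44) = 2 + 44/461 = 966/461
5 + 1/(966/461) = 5 + 461/966 = 5291/966

5291/966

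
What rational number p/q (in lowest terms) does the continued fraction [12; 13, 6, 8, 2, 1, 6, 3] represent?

a_0 = 12: 12/1
a_1 = 13: 157/13
a_2 = 6: 954/79
a_3 = 8: 7789/645
a_4 = 2: 16532/1369
a_5 = 1: 24321/2014
a_6 = 6: 162458/13453
a_7 = 3: 511695/42373

511695/42373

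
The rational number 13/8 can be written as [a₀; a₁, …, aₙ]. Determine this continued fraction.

[1; 1, 1, 1, 2]

13 = 1·8 + 5, so a_0 = 1
8 = 1·5 + 3, so a_1 = 1
5 = 1·3 + 2, so a_2 = 1
3 = 1·2 + 1, so a_3 = 1
2 = 2·1 + 0, so a_4 = 2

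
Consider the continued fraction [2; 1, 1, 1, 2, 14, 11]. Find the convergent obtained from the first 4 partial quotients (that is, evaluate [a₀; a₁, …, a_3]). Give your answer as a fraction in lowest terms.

a_0 = 2: 2/1
a_1 = 1: 3/1
a_2 = 1: 5/2
a_3 = 1: 8/3

8/3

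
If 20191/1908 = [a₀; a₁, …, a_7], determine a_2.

1

20191 = 10·1908 + 1111, so a_0 = 10
1908 = 1·1111 + 797, so a_1 = 1
1111 = 1·797 + 314, so a_2 = 1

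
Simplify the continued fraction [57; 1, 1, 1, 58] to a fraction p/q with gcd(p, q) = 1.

10149/176

a_0 = 57: 57/1
a_1 = 1: 58/1
a_2 = 1: 115/2
a_3 = 1: 173/3
a_4 = 58: 10149/176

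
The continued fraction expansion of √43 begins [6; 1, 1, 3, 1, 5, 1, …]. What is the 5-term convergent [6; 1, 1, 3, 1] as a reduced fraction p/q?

Start with 1.
3 + 1/(1/1) = 3 + 1/1 = 4/1
1 + 1/(4/1) = 1 + 1/4 = 5/4
1 + 1/(5/4) = 1 + 4/5 = 9/5
6 + 1/(9/5) = 6 + 5/9 = 59/9

59/9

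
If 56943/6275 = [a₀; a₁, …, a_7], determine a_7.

9

56943 ÷ 6275 → quotient 9, remainder 468
6275 ÷ 468 → quotient 13, remainder 191
468 ÷ 191 → quotient 2, remainder 86
191 ÷ 86 → quotient 2, remainder 19
86 ÷ 19 → quotient 4, remainder 10
19 ÷ 10 → quotient 1, remainder 9
10 ÷ 9 → quotient 1, remainder 1
9 ÷ 1 → quotient 9, remainder 0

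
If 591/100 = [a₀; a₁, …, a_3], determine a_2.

10

591 ÷ 100 → quotient 5, remainder 91
100 ÷ 91 → quotient 1, remainder 9
91 ÷ 9 → quotient 10, remainder 1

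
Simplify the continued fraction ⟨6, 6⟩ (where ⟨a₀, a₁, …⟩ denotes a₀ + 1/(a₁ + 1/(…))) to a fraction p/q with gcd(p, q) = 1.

37/6

Start with 6.
6 + 1/(6/1) = 6 + 1/6 = 37/6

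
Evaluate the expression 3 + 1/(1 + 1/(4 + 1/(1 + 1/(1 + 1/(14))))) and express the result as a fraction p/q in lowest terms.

Compute successive convergents:
a_0 = 3: 3/1
a_1 = 1: 4/1
a_2 = 4: 19/5
a_3 = 1: 23/6
a_4 = 1: 42/11
a_5 = 14: 611/160

611/160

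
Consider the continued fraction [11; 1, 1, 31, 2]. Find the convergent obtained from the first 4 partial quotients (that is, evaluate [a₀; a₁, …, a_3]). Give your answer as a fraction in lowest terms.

Use the convergent recurrence hₖ = aₖ·hₖ₋₁ + hₖ₋₂ (and likewise for the denominators kₖ):
a_0 = 11: 11/1
a_1 = 1: 12/1
a_2 = 1: 23/2
a_3 = 31: 725/63

725/63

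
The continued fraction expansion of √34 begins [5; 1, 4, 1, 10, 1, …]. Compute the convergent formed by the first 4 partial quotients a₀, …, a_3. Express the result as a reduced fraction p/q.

Start with 1.
4 + 1/(1/1) = 4 + 1/1 = 5/1
1 + 1/(5/1) = 1 + 1/5 = 6/5
5 + 1/(6/5) = 5 + 5/6 = 35/6

35/6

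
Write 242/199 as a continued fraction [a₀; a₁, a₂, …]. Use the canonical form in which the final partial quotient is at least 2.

Repeatedly divide and take the remainder:
242 ÷ 199 → quotient 1, remainder 43
199 ÷ 43 → quotient 4, remainder 27
43 ÷ 27 → quotient 1, remainder 16
27 ÷ 16 → quotient 1, remainder 11
16 ÷ 11 → quotient 1, remainder 5
11 ÷ 5 → quotient 2, remainder 1
5 ÷ 1 → quotient 5, remainder 0

[1; 4, 1, 1, 1, 2, 5]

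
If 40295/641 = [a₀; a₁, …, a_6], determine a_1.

1

40295 = 62·641 + 553, so a_0 = 62
641 = 1·553 + 88, so a_1 = 1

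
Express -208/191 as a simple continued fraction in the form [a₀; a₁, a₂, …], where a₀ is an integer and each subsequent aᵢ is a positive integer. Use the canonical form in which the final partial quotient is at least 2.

Repeatedly divide and take the remainder:
-208 ÷ 191 → quotient -2, remainder 174
191 ÷ 174 → quotient 1, remainder 17
174 ÷ 17 → quotient 10, remainder 4
17 ÷ 4 → quotient 4, remainder 1
4 ÷ 1 → quotient 4, remainder 0

[-2; 1, 10, 4, 4]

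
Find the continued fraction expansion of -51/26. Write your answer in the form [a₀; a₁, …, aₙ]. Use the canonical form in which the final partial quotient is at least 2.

[-2; 26]

Repeatedly divide and take the remainder:
-51 ÷ 26 → quotient -2, remainder 1
26 ÷ 1 → quotient 26, remainder 0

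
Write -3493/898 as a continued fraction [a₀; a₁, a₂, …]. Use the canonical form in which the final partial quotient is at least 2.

[-4; 9, 14, 7]

-3493 ÷ 898 → quotient -4, remainder 99
898 ÷ 99 → quotient 9, remainder 7
99 ÷ 7 → quotient 14, remainder 1
7 ÷ 1 → quotient 7, remainder 0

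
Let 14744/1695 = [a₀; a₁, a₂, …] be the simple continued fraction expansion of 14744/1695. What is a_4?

6

Apply division with remainder until the remainder is 0:
⌊14744/1695⌋ = 8, remainder 1184
⌊1695/1184⌋ = 1, remainder 511
⌊1184/511⌋ = 2, remainder 162
⌊511/162⌋ = 3, remainder 25
⌊162/25⌋ = 6, remainder 12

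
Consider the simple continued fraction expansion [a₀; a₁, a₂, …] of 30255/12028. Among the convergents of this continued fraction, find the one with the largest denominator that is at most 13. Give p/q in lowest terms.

5/2

a_0 = 2: 2/1  (≤ bound)
a_1 = 1: 3/1  (≤ bound)
a_2 = 1: 5/2  (≤ bound)
a_3 = 15: 78/31  (> 13, stop)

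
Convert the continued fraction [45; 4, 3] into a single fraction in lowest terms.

588/13

Collapse the nested fraction from the inside out:
Start with 3.
4 + 1/(3/1) = 4 + 1/3 = 13/3
45 + 1/(13/3) = 45 + 3/13 = 588/13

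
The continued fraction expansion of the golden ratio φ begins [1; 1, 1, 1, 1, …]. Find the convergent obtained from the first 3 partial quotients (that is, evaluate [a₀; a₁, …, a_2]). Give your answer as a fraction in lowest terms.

3/2

Start with 1.
1 + 1/(1/1) = 1 + 1/1 = 2/1
1 + 1/(2/1) = 1 + 1/2 = 3/2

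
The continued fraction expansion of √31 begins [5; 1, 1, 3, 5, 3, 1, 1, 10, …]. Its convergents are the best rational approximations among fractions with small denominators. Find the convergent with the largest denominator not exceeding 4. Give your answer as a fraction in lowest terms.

11/2

a_0 = 5: 5/1  (≤ bound)
a_1 = 1: 6/1  (≤ bound)
a_2 = 1: 11/2  (≤ bound)
a_3 = 3: 39/7  (> 4, stop)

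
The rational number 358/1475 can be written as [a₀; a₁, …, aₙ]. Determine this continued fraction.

[0; 4, 8, 3, 14]

358 = 0·1475 + 358, so a_0 = 0
1475 = 4·358 + 43, so a_1 = 4
358 = 8·43 + 14, so a_2 = 8
43 = 3·14 + 1, so a_3 = 3
14 = 14·1 + 0, so a_4 = 14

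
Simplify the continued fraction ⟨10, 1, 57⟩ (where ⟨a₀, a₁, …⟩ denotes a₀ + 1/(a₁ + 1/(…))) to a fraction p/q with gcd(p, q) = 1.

Build up convergents one term at a time:
a_0 = 10: 10/1
a_1 = 1: 11/1
a_2 = 57: 637/58

637/58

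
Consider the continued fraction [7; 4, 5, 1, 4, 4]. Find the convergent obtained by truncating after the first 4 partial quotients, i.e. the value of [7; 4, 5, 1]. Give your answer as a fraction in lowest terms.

Use the convergent recurrence hₖ = aₖ·hₖ₋₁ + hₖ₋₂ (and likewise for the denominators kₖ):
a_0 = 7: 7/1
a_1 = 4: 29/4
a_2 = 5: 152/21
a_3 = 1: 181/25

181/25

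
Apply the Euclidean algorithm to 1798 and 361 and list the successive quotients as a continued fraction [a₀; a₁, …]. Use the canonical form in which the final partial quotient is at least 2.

⌊1798/361⌋ = 4, remainder 354
⌊361/354⌋ = 1, remainder 7
⌊354/7⌋ = 50, remainder 4
⌊7/4⌋ = 1, remainder 3
⌊4/3⌋ = 1, remainder 1
⌊3/1⌋ = 3, remainder 0

[4; 1, 50, 1, 1, 3]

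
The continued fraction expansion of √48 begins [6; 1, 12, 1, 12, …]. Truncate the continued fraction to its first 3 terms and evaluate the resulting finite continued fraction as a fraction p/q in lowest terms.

Work from the innermost term outward:
Start with 12.
1 + 1/(12/1) = 1 + 1/12 = 13/12
6 + 1/(13/12) = 6 + 12/13 = 90/13

90/13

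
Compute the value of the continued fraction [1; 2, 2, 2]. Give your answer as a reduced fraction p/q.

17/12

a_0 = 1: 1/1
a_1 = 2: 3/2
a_2 = 2: 7/5
a_3 = 2: 17/12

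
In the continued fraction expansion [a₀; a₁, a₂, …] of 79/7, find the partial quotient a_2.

2

⌊79/7⌋ = 11, remainder 2
⌊7/2⌋ = 3, remainder 1
⌊2/1⌋ = 2, remainder 0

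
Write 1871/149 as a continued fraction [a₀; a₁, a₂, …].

[12; 1, 1, 3, 1, 7, 2]

⌊1871/149⌋ = 12, remainder 83
⌊149/83⌋ = 1, remainder 66
⌊83/66⌋ = 1, remainder 17
⌊66/17⌋ = 3, remainder 15
⌊17/15⌋ = 1, remainder 2
⌊15/2⌋ = 7, remainder 1
⌊2/1⌋ = 2, remainder 0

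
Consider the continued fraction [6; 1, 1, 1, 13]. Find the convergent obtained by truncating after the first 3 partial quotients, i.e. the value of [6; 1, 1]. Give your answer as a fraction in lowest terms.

13/2

a_0 = 6: 6/1
a_1 = 1: 7/1
a_2 = 1: 13/2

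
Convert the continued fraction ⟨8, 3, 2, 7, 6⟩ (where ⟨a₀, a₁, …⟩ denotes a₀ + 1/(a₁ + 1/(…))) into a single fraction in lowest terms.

Use the convergent recurrence hₖ = aₖ·hₖ₋₁ + hₖ₋₂ (and likewise for the denominators kₖ):
a_0 = 8: 8/1
a_1 = 3: 25/3
a_2 = 2: 58/7
a_3 = 7: 431/52
a_4 = 6: 2644/319

2644/319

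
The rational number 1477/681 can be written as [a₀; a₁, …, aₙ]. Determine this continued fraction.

1477 ÷ 681 → quotient 2, remainder 115
681 ÷ 115 → quotient 5, remainder 106
115 ÷ 106 → quotient 1, remainder 9
106 ÷ 9 → quotient 11, remainder 7
9 ÷ 7 → quotient 1, remainder 2
7 ÷ 2 → quotient 3, remainder 1
2 ÷ 1 → quotient 2, remainder 0

[2; 5, 1, 11, 1, 3, 2]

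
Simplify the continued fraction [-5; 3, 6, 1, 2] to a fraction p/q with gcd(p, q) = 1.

-295/63

a_0 = -5: -5/1
a_1 = 3: -14/3
a_2 = 6: -89/19
a_3 = 1: -103/22
a_4 = 2: -295/63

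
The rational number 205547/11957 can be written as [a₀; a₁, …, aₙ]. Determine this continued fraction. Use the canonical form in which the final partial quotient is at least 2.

Repeatedly divide and take the remainder:
205547 ÷ 11957 → quotient 17, remainder 2278
11957 ÷ 2278 → quotient 5, remainder 567
2278 ÷ 567 → quotient 4, remainder 10
567 ÷ 10 → quotient 56, remainder 7
10 ÷ 7 → quotient 1, remainder 3
7 ÷ 3 → quotient 2, remainder 1
3 ÷ 1 → quotient 3, remainder 0

[17; 5, 4, 56, 1, 2, 3]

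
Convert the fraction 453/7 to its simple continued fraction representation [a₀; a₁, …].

[64; 1, 2, 2]

Apply division with remainder until the remainder is 0:
453 = 64·7 + 5, so a_0 = 64
7 = 1·5 + 2, so a_1 = 1
5 = 2·2 + 1, so a_2 = 2
2 = 2·1 + 0, so a_3 = 2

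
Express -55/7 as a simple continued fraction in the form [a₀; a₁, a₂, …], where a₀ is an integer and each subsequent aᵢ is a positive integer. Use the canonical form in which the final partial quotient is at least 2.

[-8; 7]

Repeatedly divide and take the remainder:
-55 = -8·7 + 1, so a_0 = -8
7 = 7·1 + 0, so a_1 = 7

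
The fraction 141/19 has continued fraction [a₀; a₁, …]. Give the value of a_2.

141 ÷ 19 → quotient 7, remainder 8
19 ÷ 8 → quotient 2, remainder 3
8 ÷ 3 → quotient 2, remainder 2

2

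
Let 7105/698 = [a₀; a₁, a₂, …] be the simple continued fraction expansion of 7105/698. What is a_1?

⌊7105/698⌋ = 10, remainder 125
⌊698/125⌋ = 5, remainder 73

5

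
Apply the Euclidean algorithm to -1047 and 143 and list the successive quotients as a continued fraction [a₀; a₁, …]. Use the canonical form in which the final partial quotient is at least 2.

Repeatedly divide and take the remainder:
-1047 ÷ 143 → quotient -8, remainder 97
143 ÷ 97 → quotient 1, remainder 46
97 ÷ 46 → quotient 2, remainder 5
46 ÷ 5 → quotient 9, remainder 1
5 ÷ 1 → quotient 5, remainder 0

[-8; 1, 2, 9, 5]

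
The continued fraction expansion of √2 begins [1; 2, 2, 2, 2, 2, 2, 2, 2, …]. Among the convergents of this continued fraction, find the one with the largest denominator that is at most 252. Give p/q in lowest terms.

a_0 = 1: 1/1  (≤ bound)
a_1 = 2: 3/2  (≤ bound)
a_2 = 2: 7/5  (≤ bound)
a_3 = 2: 17/12  (≤ bound)
a_4 = 2: 41/29  (≤ bound)
a_5 = 2: 99/70  (≤ bound)
a_6 = 2: 239/169  (≤ bound)
a_7 = 2: 577/408  (> 252, stop)

239/169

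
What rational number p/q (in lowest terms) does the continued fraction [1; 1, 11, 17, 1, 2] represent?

Build up convergents one term at a time:
a_0 = 1: 1/1
a_1 = 1: 2/1
a_2 = 11: 23/12
a_3 = 17: 393/205
a_4 = 1: 416/217
a_5 = 2: 1225/639

1225/639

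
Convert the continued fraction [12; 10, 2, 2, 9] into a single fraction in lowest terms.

Start with 9.
2 + 1/(9/1) = 2 + 1/9 = 19/9
2 + 1/(19/9) = 2 + 9/19 = 47/19
10 + 1/(47/19) = 10 + 19/47 = 489/47
12 + 1/(489/47) = 12 + 47/489 = 5915/489

5915/489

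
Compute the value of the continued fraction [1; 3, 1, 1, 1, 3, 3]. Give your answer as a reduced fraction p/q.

Collapse the nested fraction from the inside out:
Start with 3.
3 + 1/(3/1) = 3 + 1/3 = 10/3
1 + 1/(10/3) = 1 + 3/10 = 13/10
1 + 1/(13/10) = 1 + 10/13 = 23/13
1 + 1/(23/13) = 1 + 13/23 = 36/23
3 + 1/(36/23) = 3 + 23/36 = 131/36
1 + 1/(131/36) = 1 + 36/131 = 167/131

167/131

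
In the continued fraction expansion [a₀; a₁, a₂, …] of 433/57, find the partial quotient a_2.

1

Apply division with remainder until the remainder is 0:
433 = 7·57 + 34, so a_0 = 7
57 = 1·34 + 23, so a_1 = 1
34 = 1·23 + 11, so a_2 = 1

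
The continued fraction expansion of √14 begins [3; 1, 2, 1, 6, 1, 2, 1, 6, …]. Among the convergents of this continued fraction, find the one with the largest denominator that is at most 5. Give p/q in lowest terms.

List convergents until the denominator exceeds the bound:
a_0 = 3: 3/1  (≤ bound)
a_1 = 1: 4/1  (≤ bound)
a_2 = 2: 11/3  (≤ bound)
a_3 = 1: 15/4  (≤ bound)
a_4 = 6: 101/27  (> 5, stop)

15/4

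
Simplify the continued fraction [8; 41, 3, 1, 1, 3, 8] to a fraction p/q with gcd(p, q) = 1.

68567/8545

Work from the innermost term outward:
Start with 8.
3 + 1/(8/1) = 3 + 1/8 = 25/8
1 + 1/(25/8) = 1 + 8/25 = 33/25
1 + 1/(33/25) = 1 + 25/33 = 58/33
3 + 1/(58/33) = 3 + 33/58 = 207/58
41 + 1/(207/58) = 41 + 58/207 = 8545/207
8 + 1/(8545/207) = 8 + 207/8545 = 68567/8545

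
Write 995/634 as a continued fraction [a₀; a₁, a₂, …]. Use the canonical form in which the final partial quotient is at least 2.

[1; 1, 1, 3, 9, 1, 3, 2]

995 ÷ 634 → quotient 1, remainder 361
634 ÷ 361 → quotient 1, remainder 273
361 ÷ 273 → quotient 1, remainder 88
273 ÷ 88 → quotient 3, remainder 9
88 ÷ 9 → quotient 9, remainder 7
9 ÷ 7 → quotient 1, remainder 2
7 ÷ 2 → quotient 3, remainder 1
2 ÷ 1 → quotient 2, remainder 0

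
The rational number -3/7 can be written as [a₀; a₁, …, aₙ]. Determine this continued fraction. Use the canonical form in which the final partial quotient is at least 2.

[-1; 1, 1, 3]

-3 ÷ 7 → quotient -1, remainder 4
7 ÷ 4 → quotient 1, remainder 3
4 ÷ 3 → quotient 1, remainder 1
3 ÷ 1 → quotient 3, remainder 0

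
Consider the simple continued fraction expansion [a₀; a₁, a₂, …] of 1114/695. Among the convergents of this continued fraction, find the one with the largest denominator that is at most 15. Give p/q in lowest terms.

8/5

a_0 = 1: 1/1  (≤ bound)
a_1 = 1: 2/1  (≤ bound)
a_2 = 1: 3/2  (≤ bound)
a_3 = 1: 5/3  (≤ bound)
a_4 = 1: 8/5  (≤ bound)
a_5 = 13: 109/68  (> 15, stop)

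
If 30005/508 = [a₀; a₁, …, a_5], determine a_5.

6

⌊30005/508⌋ = 59, remainder 33
⌊508/33⌋ = 15, remainder 13
⌊33/13⌋ = 2, remainder 7
⌊13/7⌋ = 1, remainder 6
⌊7/6⌋ = 1, remainder 1
⌊6/1⌋ = 6, remainder 0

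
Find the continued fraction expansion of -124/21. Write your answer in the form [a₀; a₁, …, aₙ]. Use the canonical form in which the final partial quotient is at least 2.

[-6; 10, 2]

⌊-124/21⌋ = -6, remainder 2
⌊21/2⌋ = 10, remainder 1
⌊2/1⌋ = 2, remainder 0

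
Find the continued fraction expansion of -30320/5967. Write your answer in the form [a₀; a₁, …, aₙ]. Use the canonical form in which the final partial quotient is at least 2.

-30320 = -6·5967 + 5482, so a_0 = -6
5967 = 1·5482 + 485, so a_1 = 1
5482 = 11·485 + 147, so a_2 = 11
485 = 3·147 + 44, so a_3 = 3
147 = 3·44 + 15, so a_4 = 3
44 = 2·15 + 14, so a_5 = 2
15 = 1·14 + 1, so a_6 = 1
14 = 14·1 + 0, so a_7 = 14

[-6; 1, 11, 3, 3, 2, 1, 14]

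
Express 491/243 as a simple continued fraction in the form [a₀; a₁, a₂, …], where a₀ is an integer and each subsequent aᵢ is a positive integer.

[2; 48, 1, 1, 2]

491 = 2·243 + 5, so a_0 = 2
243 = 48·5 + 3, so a_1 = 48
5 = 1·3 + 2, so a_2 = 1
3 = 1·2 + 1, so a_3 = 1
2 = 2·1 + 0, so a_4 = 2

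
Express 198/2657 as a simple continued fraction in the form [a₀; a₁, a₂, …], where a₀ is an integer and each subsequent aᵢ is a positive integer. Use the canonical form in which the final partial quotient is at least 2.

[0; 13, 2, 2, 1, 1, 2, 6]

⌊198/2657⌋ = 0, remainder 198
⌊2657/198⌋ = 13, remainder 83
⌊198/83⌋ = 2, remainder 32
⌊83/32⌋ = 2, remainder 19
⌊32/19⌋ = 1, remainder 13
⌊19/13⌋ = 1, remainder 6
⌊13/6⌋ = 2, remainder 1
⌊6/1⌋ = 6, remainder 0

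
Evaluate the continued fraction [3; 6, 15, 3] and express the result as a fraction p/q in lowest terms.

883/279

Start with 3.
15 + 1/(3/1) = 15 + 1/3 = 46/3
6 + 1/(46/3) = 6 + 3/46 = 279/46
3 + 1/(279/46) = 3 + 46/279 = 883/279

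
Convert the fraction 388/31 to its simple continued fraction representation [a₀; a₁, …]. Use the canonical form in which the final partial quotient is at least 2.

[12; 1, 1, 15]

⌊388/31⌋ = 12, remainder 16
⌊31/16⌋ = 1, remainder 15
⌊16/15⌋ = 1, remainder 1
⌊15/1⌋ = 15, remainder 0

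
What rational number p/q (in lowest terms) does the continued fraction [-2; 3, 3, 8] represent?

-141/83

Build up convergents one term at a time:
a_0 = -2: -2/1
a_1 = 3: -5/3
a_2 = 3: -17/10
a_3 = 8: -141/83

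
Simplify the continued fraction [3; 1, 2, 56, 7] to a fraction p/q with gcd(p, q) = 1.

4351/1186

Start with 7.
56 + 1/(7/1) = 56 + 1/7 = 393/7
2 + 1/(393/7) = 2 + 7/393 = 793/393
1 + 1/(793/393) = 1 + 393/793 = 1186/793
3 + 1/(1186/793) = 3 + 793/1186 = 4351/1186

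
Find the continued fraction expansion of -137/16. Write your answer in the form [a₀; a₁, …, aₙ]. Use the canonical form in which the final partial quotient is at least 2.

-137 = -9·16 + 7, so a_0 = -9
16 = 2·7 + 2, so a_1 = 2
7 = 3·2 + 1, so a_2 = 3
2 = 2·1 + 0, so a_3 = 2

[-9; 2, 3, 2]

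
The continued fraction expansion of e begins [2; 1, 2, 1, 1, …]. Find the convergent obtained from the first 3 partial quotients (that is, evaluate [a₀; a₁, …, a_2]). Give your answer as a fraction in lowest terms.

Collapse the nested fraction from the inside out:
Start with 2.
1 + 1/(2/1) = 1 + 1/2 = 3/2
2 + 1/(3/2) = 2 + 2/3 = 8/3

8/3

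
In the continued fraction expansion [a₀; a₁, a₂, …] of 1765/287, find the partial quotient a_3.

2

1765 ÷ 287 → quotient 6, remainder 43
287 ÷ 43 → quotient 6, remainder 29
43 ÷ 29 → quotient 1, remainder 14
29 ÷ 14 → quotient 2, remainder 1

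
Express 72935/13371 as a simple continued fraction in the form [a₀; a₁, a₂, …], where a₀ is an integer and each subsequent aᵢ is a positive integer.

Repeatedly divide and take the remainder:
72935 = 5·13371 + 6080, so a_0 = 5
13371 = 2·6080 + 1211, so a_1 = 2
6080 = 5·1211 + 25, so a_2 = 5
1211 = 48·25 + 11, so a_3 = 48
25 = 2·11 + 3, so a_4 = 2
11 = 3·3 + 2, so a_5 = 3
3 = 1·2 + 1, so a_6 = 1
2 = 2·1 + 0, so a_7 = 2

[5; 2, 5, 48, 2, 3, 1, 2]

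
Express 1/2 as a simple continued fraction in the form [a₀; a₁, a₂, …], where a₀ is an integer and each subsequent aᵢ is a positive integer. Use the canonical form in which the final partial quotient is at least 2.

[0; 2]

Run the Euclidean algorithm, recording each quotient:
1 = 0·2 + 1, so a_0 = 0
2 = 2·1 + 0, so a_1 = 2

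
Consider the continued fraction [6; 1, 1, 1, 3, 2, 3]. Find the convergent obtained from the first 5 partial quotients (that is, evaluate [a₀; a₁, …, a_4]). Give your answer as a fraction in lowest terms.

Start with 3.
1 + 1/(3/1) = 1 + 1/3 = 4/3
1 + 1/(4/3) = 1 + 3/4 = 7/4
1 + 1/(7/4) = 1 + 4/7 = 11/7
6 + 1/(11/7) = 6 + 7/11 = 73/11

73/11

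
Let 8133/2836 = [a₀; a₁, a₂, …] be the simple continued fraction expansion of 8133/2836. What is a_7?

Run the Euclidean algorithm, recording each quotient:
8133 ÷ 2836 → quotient 2, remainder 2461
2836 ÷ 2461 → quotient 1, remainder 375
2461 ÷ 375 → quotient 6, remainder 211
375 ÷ 211 → quotient 1, remainder 164
211 ÷ 164 → quotient 1, remainder 47
164 ÷ 47 → quotient 3, remainder 23
47 ÷ 23 → quotient 2, remainder 1
23 ÷ 1 → quotient 23, remainder 0

23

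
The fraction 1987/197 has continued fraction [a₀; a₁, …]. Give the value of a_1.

⌊1987/197⌋ = 10, remainder 17
⌊197/17⌋ = 11, remainder 10

11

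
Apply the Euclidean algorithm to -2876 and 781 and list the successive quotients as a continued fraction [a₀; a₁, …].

[-4; 3, 6, 1, 2, 2, 1, 3]

-2876 = -4·781 + 248, so a_0 = -4
781 = 3·248 + 37, so a_1 = 3
248 = 6·37 + 26, so a_2 = 6
37 = 1·26 + 11, so a_3 = 1
26 = 2·11 + 4, so a_4 = 2
11 = 2·4 + 3, so a_5 = 2
4 = 1·3 + 1, so a_6 = 1
3 = 3·1 + 0, so a_7 = 3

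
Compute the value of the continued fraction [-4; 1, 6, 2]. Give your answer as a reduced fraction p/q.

Build up convergents one term at a time:
a_0 = -4: -4/1
a_1 = 1: -3/1
a_2 = 6: -22/7
a_3 = 2: -47/15

-47/15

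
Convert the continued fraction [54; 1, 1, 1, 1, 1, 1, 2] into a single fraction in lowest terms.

Collapse the nested fraction from the inside out:
Start with 2.
1 + 1/(2/1) = 1 + 1/2 = 3/2
1 + 1/(3/2) = 1 + 2/3 = 5/3
1 + 1/(5/3) = 1 + 3/5 = 8/5
1 + 1/(8/5) = 1 + 5/8 = 13/8
1 + 1/(13/8) = 1 + 8/13 = 21/13
1 + 1/(21/13) = 1 + 13/21 = 34/21
54 + 1/(34/21) = 54 + 21/34 = 1857/34

1857/34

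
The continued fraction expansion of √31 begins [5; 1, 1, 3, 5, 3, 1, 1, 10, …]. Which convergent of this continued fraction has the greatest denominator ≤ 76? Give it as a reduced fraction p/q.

206/37

a_0 = 5: 5/1  (≤ bound)
a_1 = 1: 6/1  (≤ bound)
a_2 = 1: 11/2  (≤ bound)
a_3 = 3: 39/7  (≤ bound)
a_4 = 5: 206/37  (≤ bound)
a_5 = 3: 657/118  (> 76, stop)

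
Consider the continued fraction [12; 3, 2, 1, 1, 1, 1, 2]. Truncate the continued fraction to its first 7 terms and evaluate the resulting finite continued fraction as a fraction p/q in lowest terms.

Start with 1.
1 + 1/(1/1) = 1 + 1/1 = 2/1
1 + 1/(2/1) = 1 + 1/2 = 3/2
1 + 1/(3/2) = 1 + 2/3 = 5/3
2 + 1/(5/3) = 2 + 3/5 = 13/5
3 + 1/(13/5) = 3 + 5/13 = 44/13
12 + 1/(44/13) = 12 + 13/44 = 541/44

541/44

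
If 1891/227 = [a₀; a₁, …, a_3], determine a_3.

2

Run the Euclidean algorithm, recording each quotient:
1891 = 8·227 + 75, so a_0 = 8
227 = 3·75 + 2, so a_1 = 3
75 = 37·2 + 1, so a_2 = 37
2 = 2·1 + 0, so a_3 = 2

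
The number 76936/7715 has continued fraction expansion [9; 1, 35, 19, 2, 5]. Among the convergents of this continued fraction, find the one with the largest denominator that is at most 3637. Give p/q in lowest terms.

14021/1406

a_0 = 9: 9/1  (≤ bound)
a_1 = 1: 10/1  (≤ bound)
a_2 = 35: 359/36  (≤ bound)
a_3 = 19: 6831/685  (≤ bound)
a_4 = 2: 14021/1406  (≤ bound)
a_5 = 5: 76936/7715  (> 3637, stop)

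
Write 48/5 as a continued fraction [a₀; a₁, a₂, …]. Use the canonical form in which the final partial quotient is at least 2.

[9; 1, 1, 2]

⌊48/5⌋ = 9, remainder 3
⌊5/3⌋ = 1, remainder 2
⌊3/2⌋ = 1, remainder 1
⌊2/1⌋ = 2, remainder 0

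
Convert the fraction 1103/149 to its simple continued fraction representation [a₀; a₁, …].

[7; 2, 2, 14, 2]

Repeatedly divide and take the remainder:
⌊1103/149⌋ = 7, remainder 60
⌊149/60⌋ = 2, remainder 29
⌊60/29⌋ = 2, remainder 2
⌊29/2⌋ = 14, remainder 1
⌊2/1⌋ = 2, remainder 0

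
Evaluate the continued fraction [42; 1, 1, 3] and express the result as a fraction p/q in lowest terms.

Start with 3.
1 + 1/(3/1) = 1 + 1/3 = 4/3
1 + 1/(4/3) = 1 + 3/4 = 7/4
42 + 1/(7/4) = 42 + 4/7 = 298/7

298/7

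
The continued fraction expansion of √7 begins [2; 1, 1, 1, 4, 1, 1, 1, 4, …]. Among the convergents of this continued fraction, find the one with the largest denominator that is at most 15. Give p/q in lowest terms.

37/14

a_0 = 2: 2/1  (≤ bound)
a_1 = 1: 3/1  (≤ bound)
a_2 = 1: 5/2  (≤ bound)
a_3 = 1: 8/3  (≤ bound)
a_4 = 4: 37/14  (≤ bound)
a_5 = 1: 45/17  (> 15, stop)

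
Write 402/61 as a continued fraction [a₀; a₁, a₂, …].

[6; 1, 1, 2, 3, 1, 2]

Repeatedly divide and take the remainder:
402 = 6·61 + 36, so a_0 = 6
61 = 1·36 + 25, so a_1 = 1
36 = 1·25 + 11, so a_2 = 1
25 = 2·11 + 3, so a_3 = 2
11 = 3·3 + 2, so a_4 = 3
3 = 1·2 + 1, so a_5 = 1
2 = 2·1 + 0, so a_6 = 2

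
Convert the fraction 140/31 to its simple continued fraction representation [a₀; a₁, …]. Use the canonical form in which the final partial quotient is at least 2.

Run the Euclidean algorithm, recording each quotient:
140 ÷ 31 → quotient 4, remainder 16
31 ÷ 16 → quotient 1, remainder 15
16 ÷ 15 → quotient 1, remainder 1
15 ÷ 1 → quotient 15, remainder 0

[4; 1, 1, 15]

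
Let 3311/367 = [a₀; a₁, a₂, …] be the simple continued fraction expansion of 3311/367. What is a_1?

3311 = 9·367 + 8, so a_0 = 9
367 = 45·8 + 7, so a_1 = 45

45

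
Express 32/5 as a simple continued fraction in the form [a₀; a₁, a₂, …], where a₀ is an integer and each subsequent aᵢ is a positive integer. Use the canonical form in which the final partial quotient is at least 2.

32 ÷ 5 → quotient 6, remainder 2
5 ÷ 2 → quotient 2, remainder 1
2 ÷ 1 → quotient 2, remainder 0

[6; 2, 2]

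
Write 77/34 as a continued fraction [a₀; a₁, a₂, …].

[2; 3, 1, 3, 2]

77 ÷ 34 → quotient 2, remainder 9
34 ÷ 9 → quotient 3, remainder 7
9 ÷ 7 → quotient 1, remainder 2
7 ÷ 2 → quotient 3, remainder 1
2 ÷ 1 → quotient 2, remainder 0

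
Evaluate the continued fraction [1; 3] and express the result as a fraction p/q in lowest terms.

Use the convergent recurrence hₖ = aₖ·hₖ₋₁ + hₖ₋₂ (and likewise for the denominators kₖ):
a_0 = 1: 1/1
a_1 = 3: 4/3

4/3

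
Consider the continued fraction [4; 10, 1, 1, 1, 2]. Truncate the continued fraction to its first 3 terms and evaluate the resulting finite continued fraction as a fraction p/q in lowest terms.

a_0 = 4: 4/1
a_1 = 10: 41/10
a_2 = 1: 45/11

45/11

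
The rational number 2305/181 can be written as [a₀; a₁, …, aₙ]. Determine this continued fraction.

[12; 1, 2, 1, 3, 2, 1, 3]

2305 = 12·181 + 133, so a_0 = 12
181 = 1·133 + 48, so a_1 = 1
133 = 2·48 + 37, so a_2 = 2
48 = 1·37 + 11, so a_3 = 1
37 = 3·11 + 4, so a_4 = 3
11 = 2·4 + 3, so a_5 = 2
4 = 1·3 + 1, so a_6 = 1
3 = 3·1 + 0, so a_7 = 3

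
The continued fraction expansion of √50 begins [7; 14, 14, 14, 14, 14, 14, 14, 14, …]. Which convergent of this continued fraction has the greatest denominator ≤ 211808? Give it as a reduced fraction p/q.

275807/39005

a_0 = 7: 7/1  (≤ bound)
a_1 = 14: 99/14  (≤ bound)
a_2 = 14: 1393/197  (≤ bound)
a_3 = 14: 19601/2772  (≤ bound)
a_4 = 14: 275807/39005  (≤ bound)
a_5 = 14: 3880899/548842  (> 211808, stop)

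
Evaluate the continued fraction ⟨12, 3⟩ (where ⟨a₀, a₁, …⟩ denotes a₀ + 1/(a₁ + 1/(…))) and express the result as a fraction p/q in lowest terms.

a_0 = 12: 12/1
a_1 = 3: 37/3

37/3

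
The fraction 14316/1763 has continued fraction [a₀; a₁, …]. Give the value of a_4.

Run the Euclidean algorithm, recording each quotient:
14316 ÷ 1763 → quotient 8, remainder 212
1763 ÷ 212 → quotient 8, remainder 67
212 ÷ 67 → quotient 3, remainder 11
67 ÷ 11 → quotient 6, remainder 1
11 ÷ 1 → quotient 11, remainder 0

11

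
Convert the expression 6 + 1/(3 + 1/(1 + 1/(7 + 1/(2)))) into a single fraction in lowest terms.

Collapse the nested fraction from the inside out:
Start with 2.
7 + 1/(2/1) = 7 + 1/2 = 15/2
1 + 1/(15/2) = 1 + 2/15 = 17/15
3 + 1/(17/15) = 3 + 15/17 = 66/17
6 + 1/(66/17) = 6 + 17/66 = 413/66

413/66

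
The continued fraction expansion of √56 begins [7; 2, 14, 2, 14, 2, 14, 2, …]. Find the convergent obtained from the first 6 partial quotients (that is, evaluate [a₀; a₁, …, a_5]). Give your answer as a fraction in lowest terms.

Compute successive convergents:
a_0 = 7: 7/1
a_1 = 2: 15/2
a_2 = 14: 217/29
a_3 = 2: 449/60
a_4 = 14: 6503/869
a_5 = 2: 13455/1798

13455/1798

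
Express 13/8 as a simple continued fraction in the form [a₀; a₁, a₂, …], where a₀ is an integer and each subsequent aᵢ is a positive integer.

[1; 1, 1, 1, 2]

Repeatedly divide and take the remainder:
⌊13/8⌋ = 1, remainder 5
⌊8/5⌋ = 1, remainder 3
⌊5/3⌋ = 1, remainder 2
⌊3/2⌋ = 1, remainder 1
⌊2/1⌋ = 2, remainder 0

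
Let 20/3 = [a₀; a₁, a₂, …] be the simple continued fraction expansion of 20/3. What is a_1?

⌊20/3⌋ = 6, remainder 2
⌊3/2⌋ = 1, remainder 1

1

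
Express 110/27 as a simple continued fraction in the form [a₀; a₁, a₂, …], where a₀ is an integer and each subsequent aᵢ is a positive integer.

[4; 13, 2]

Repeatedly divide and take the remainder:
110 ÷ 27 → quotient 4, remainder 2
27 ÷ 2 → quotient 13, remainder 1
2 ÷ 1 → quotient 2, remainder 0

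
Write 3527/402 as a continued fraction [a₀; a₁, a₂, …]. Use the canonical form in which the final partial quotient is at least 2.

Apply division with remainder until the remainder is 0:
3527 = 8·402 + 311, so a_0 = 8
402 = 1·311 + 91, so a_1 = 1
311 = 3·91 + 38, so a_2 = 3
91 = 2·38 + 15, so a_3 = 2
38 = 2·15 + 8, so a_4 = 2
15 = 1·8 + 7, so a_5 = 1
8 = 1·7 + 1, so a_6 = 1
7 = 7·1 + 0, so a_7 = 7

[8; 1, 3, 2, 2, 1, 1, 7]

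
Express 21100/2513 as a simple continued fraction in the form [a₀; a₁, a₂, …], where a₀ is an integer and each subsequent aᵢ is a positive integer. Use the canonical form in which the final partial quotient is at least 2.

[8; 2, 1, 1, 10, 3, 15]

Repeatedly divide and take the remainder:
⌊21100/2513⌋ = 8, remainder 996
⌊2513/996⌋ = 2, remainder 521
⌊996/521⌋ = 1, remainder 475
⌊521/475⌋ = 1, remainder 46
⌊475/46⌋ = 10, remainder 15
⌊46/15⌋ = 3, remainder 1
⌊15/1⌋ = 15, remainder 0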